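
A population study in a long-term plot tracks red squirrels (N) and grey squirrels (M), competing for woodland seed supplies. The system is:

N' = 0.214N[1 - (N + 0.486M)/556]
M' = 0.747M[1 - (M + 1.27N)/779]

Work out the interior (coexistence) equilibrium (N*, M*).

N* ≈ 463, M* ≈ 190

Setting both brackets to zero gives the nullclines N + 0.486M = 556 and 1.27N + M = 779.
Substituting M = 779 - 1.27N into the first: N(1 - 0.486·1.27) = 556 - 0.486·779.
So N* = 177/0.383 = 463, and then M* = 779 - 1.27·463 = 190.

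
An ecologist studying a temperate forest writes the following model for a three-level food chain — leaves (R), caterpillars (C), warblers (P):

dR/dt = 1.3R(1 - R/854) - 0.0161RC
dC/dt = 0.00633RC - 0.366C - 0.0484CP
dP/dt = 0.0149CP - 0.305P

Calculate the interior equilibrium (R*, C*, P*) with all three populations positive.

From dP/dt = 0: 0.0149C* = 0.305, so C* = 20.5.
From dR/dt = 0: 1.3(1 - R*/854) = 0.0161·20.5, giving R* = 854·(1 - 0.254) = 638.
From dC/dt = 0: 0.00633·638 - 0.366 = 0.0484P*, so P* = 3.67/0.0484 = 75.8.

R* ≈ 638, C* ≈ 20.5, P* ≈ 75.8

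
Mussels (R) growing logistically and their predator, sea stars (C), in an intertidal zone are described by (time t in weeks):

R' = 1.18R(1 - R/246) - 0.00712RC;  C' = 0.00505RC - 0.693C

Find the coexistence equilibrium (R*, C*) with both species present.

From dC/dt = 0 with C > 0: 0.00505R* = 0.693, so R* = 137.
Substitute into dR/dt = 0: 1.18(1 - 137/246) = 0.00712C*.
The bracket is 0.442, giving C* = 0.522/0.00712 = 73.3.

R* ≈ 137, C* ≈ 73.3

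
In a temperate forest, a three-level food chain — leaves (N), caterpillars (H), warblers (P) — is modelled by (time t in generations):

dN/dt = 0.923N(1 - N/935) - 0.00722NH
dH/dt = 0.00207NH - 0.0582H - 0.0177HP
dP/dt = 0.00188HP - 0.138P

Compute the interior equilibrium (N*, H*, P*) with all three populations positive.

N* ≈ 398, H* ≈ 73.4, P* ≈ 43.3

From dP/dt = 0: 0.00188H* = 0.138, so H* = 73.4.
From dN/dt = 0: 0.923(1 - N*/935) = 0.00722·73.4, giving N* = 935·(1 - 0.574) = 398.
From dH/dt = 0: 0.00207·398 - 0.0582 = 0.0177P*, so P* = 0.766/0.0177 = 43.3.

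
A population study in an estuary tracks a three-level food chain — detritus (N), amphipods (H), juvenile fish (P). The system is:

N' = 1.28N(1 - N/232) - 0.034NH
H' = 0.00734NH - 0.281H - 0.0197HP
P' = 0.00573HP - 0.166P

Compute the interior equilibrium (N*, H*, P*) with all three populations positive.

From dP/dt = 0: 0.00573H* = 0.166, so H* = 29.
From dN/dt = 0: 1.28(1 - N*/232) = 0.034·29, giving N* = 232·(1 - 0.77) = 53.5.
From dH/dt = 0: 0.00734·53.5 - 0.281 = 0.0197P*, so P* = 0.111/0.0197 = 5.66.

N* ≈ 53.5, H* ≈ 29, P* ≈ 5.66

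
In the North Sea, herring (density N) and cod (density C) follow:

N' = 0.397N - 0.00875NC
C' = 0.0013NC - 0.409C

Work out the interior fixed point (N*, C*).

N* ≈ 315, C* ≈ 45.4

Set dC/dt = 0 with C > 0: 0.0013N - 0.409 = 0, so N* = 0.409/0.0013 = 315.
Set dN/dt = 0 with N > 0: 0.397 - 0.00875C = 0, so C* = 0.397/0.00875 = 45.4.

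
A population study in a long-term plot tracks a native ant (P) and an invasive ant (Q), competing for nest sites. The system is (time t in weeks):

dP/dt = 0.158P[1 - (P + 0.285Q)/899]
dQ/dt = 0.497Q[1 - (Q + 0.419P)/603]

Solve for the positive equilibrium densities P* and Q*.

P* ≈ 826, Q* ≈ 257

Setting both brackets to zero gives the nullclines P + 0.285Q = 899 and 0.419P + Q = 603.
Substituting Q = 603 - 0.419P into the first: P(1 - 0.285·0.419) = 899 - 0.285·603.
So P* = 727/0.881 = 826, and then Q* = 603 - 0.419·826 = 257.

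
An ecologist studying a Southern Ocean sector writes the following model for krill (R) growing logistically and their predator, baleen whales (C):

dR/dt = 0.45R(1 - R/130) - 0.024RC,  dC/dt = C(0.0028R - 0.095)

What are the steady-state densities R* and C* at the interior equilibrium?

From dC/dt = 0 with C > 0: 0.0028R* = 0.095, so R* = 33.9.
Substitute into dR/dt = 0: 0.45(1 - 33.9/130) = 0.024C*.
The bracket is 0.739, giving C* = 0.333/0.024 = 13.9.

R* ≈ 33.9, C* ≈ 13.9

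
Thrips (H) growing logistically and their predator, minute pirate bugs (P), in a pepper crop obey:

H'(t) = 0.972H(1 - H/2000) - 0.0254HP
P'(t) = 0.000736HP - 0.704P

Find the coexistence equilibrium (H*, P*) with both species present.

H* ≈ 957, P* ≈ 20

From dP/dt = 0 with P > 0: 0.000736H* = 0.704, so H* = 957.
Substitute into dH/dt = 0: 0.972(1 - 957/2000) = 0.0254P*.
The bracket is 0.522, giving P* = 0.507/0.0254 = 20.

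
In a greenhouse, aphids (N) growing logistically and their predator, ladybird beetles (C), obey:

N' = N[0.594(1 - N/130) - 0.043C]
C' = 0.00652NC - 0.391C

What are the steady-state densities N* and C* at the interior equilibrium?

From dC/dt = 0 with C > 0: 0.00652N* = 0.391, so N* = 60.
Substitute into dN/dt = 0: 0.594(1 - 60/130) = 0.043C*.
The bracket is 0.539, giving C* = 0.32/0.043 = 7.44.

N* ≈ 60, C* ≈ 7.44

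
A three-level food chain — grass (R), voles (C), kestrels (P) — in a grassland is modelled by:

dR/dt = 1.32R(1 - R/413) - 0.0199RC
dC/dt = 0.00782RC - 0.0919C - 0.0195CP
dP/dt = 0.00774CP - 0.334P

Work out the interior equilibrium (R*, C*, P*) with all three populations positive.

From dP/dt = 0: 0.00774C* = 0.334, so C* = 43.2.
From dR/dt = 0: 1.32(1 - R*/413) = 0.0199·43.2, giving R* = 413·(1 - 0.651) = 144.
From dC/dt = 0: 0.00782·144 - 0.0919 = 0.0195P*, so P* = 1.04/0.0195 = 53.2.

R* ≈ 144, C* ≈ 43.2, P* ≈ 53.2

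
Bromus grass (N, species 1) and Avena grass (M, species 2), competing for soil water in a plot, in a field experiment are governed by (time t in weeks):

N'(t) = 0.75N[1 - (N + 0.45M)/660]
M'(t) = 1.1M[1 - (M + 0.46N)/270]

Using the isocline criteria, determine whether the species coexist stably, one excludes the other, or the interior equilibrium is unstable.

species 1 excludes species 2

Compare the nullcline intercepts: K1/α12 = 660/0.45 = 1470 > K2 = 270; K2/α21 = 270/0.46 = 587 < K1 = 660.
Since the inequalities point opposite ways, species 1 can invade but species 2 cannot.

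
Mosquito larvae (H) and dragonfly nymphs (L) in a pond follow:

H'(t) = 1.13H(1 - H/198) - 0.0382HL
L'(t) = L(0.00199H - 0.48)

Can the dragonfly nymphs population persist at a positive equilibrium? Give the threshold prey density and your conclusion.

Threshold H = 241; K < 241, so no, the predator goes extinct.

The predator equation gives dL/dt > 0 only when H > 0.48/0.00199 = 241.
Without the predator, H → K = 198. Since 198 < 241, the predator cannot invade.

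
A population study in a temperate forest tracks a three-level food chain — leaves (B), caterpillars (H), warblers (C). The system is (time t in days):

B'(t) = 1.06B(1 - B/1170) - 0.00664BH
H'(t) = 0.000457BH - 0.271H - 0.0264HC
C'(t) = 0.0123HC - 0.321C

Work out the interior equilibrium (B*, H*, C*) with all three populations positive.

From dC/dt = 0: 0.0123H* = 0.321, so H* = 26.1.
From dB/dt = 0: 1.06(1 - B*/1170) = 0.00664·26.1, giving B* = 1170·(1 - 0.163) = 979.
From dH/dt = 0: 0.000457·979 - 0.271 = 0.0264C*, so C* = 0.176/0.0264 = 6.68.

B* ≈ 979, H* ≈ 26.1, C* ≈ 6.68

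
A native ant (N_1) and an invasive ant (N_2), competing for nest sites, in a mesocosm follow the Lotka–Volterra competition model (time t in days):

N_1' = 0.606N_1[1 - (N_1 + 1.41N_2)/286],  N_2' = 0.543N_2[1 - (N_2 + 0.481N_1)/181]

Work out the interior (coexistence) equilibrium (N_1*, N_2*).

N_1* ≈ 95.7, N_2* ≈ 135

Setting both brackets to zero gives the nullclines N_1 + 1.41N_2 = 286 and 0.481N_1 + N_2 = 181.
Substituting N_2 = 181 - 0.481N_1 into the first: N_1(1 - 1.41·0.481) = 286 - 1.41·181.
So N_1* = 30.8/0.322 = 95.7, and then N_2* = 181 - 0.481·95.7 = 135.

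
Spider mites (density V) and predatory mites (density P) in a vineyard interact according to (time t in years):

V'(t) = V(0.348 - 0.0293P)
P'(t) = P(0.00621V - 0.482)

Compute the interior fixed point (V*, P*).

V* ≈ 77.6, P* ≈ 11.9

Set dP/dt = 0 with P > 0: 0.00621V - 0.482 = 0, so V* = 0.482/0.00621 = 77.6.
Set dV/dt = 0 with V > 0: 0.348 - 0.0293P = 0, so P* = 0.348/0.0293 = 11.9.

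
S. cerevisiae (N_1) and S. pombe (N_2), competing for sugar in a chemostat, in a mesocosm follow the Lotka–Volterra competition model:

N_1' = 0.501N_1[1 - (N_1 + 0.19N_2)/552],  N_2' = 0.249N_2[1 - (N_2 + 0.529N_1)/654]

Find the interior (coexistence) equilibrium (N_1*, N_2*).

Setting both brackets to zero gives the nullclines N_1 + 0.19N_2 = 552 and 0.529N_1 + N_2 = 654.
Substituting N_2 = 654 - 0.529N_1 into the first: N_1(1 - 0.19·0.529) = 552 - 0.19·654.
So N_1* = 428/0.899 = 476, and then N_2* = 654 - 0.529·476 = 402.

N_1* ≈ 476, N_2* ≈ 402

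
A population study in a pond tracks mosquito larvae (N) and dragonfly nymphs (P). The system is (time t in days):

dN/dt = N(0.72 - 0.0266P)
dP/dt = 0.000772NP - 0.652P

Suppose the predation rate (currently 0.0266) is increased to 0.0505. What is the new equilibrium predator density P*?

P* ≈ 14.3

At the interior fixed point, setting dN/dt = 0 with N > 0 fixes P* = (prey growth rate)/(NP coefficient) — independent of the other coefficients.
With the change, P* = 0.72/0.0505 = 14.3; it falls from 27.1.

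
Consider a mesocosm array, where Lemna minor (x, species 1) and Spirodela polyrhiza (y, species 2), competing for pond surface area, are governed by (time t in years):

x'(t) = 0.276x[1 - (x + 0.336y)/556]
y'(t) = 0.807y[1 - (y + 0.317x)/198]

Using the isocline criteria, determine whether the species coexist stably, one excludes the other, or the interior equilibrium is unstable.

stable coexistence

Compare the nullcline intercepts: K1/α12 = 556/0.336 = 1650 > K2 = 198; K2/α21 = 198/0.317 = 625 > K1 = 556.
Since both inequalities hold, each species can invade when rare, so the interior equilibrium is stable.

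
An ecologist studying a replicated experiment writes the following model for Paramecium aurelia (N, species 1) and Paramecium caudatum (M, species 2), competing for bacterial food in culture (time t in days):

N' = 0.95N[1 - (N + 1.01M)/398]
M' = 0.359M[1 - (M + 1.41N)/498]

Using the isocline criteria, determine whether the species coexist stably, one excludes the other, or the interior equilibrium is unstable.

Compare the nullcline intercepts: K1/α12 = 398/1.01 = 394 < K2 = 498; K2/α21 = 498/1.41 = 353 < K1 = 398.
Since both are reversed, neither can invade when rare; the interior point is a saddle.

unstable coexistence (outcome depends on initial conditions)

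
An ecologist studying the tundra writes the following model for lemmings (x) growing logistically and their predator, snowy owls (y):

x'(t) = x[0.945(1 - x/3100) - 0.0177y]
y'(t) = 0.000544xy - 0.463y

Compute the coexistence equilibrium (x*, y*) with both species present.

x* ≈ 851, y* ≈ 38.7

From dy/dt = 0 with y > 0: 0.000544x* = 0.463, so x* = 851.
Substitute into dx/dt = 0: 0.945(1 - 851/3100) = 0.0177y*.
The bracket is 0.725, giving y* = 0.686/0.0177 = 38.7.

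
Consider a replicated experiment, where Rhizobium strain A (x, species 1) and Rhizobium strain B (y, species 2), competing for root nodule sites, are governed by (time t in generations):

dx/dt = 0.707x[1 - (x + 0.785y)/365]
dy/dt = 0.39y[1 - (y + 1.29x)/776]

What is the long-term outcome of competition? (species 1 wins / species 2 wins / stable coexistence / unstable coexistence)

species 2 excludes species 1

Compare the nullcline intercepts: K1/α12 = 365/0.785 = 465 < K2 = 776; K2/α21 = 776/1.29 = 602 > K1 = 365.
Since the inequalities point opposite ways, species 2 can invade but species 1 cannot.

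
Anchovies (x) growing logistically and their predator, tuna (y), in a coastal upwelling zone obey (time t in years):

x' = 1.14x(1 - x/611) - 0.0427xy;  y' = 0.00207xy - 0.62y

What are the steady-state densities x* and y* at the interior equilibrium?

x* ≈ 300, y* ≈ 13.6

From dy/dt = 0 with y > 0: 0.00207x* = 0.62, so x* = 300.
Substitute into dx/dt = 0: 1.14(1 - 300/611) = 0.0427y*.
The bracket is 0.51, giving y* = 0.581/0.0427 = 13.6.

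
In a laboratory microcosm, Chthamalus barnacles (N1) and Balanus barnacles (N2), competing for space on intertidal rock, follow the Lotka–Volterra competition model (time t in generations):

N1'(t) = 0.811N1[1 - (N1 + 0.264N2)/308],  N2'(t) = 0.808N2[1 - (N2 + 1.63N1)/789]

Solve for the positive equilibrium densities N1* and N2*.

N1* ≈ 175, N2* ≈ 504

Setting both brackets to zero gives the nullclines N1 + 0.264N2 = 308 and 1.63N1 + N2 = 789.
Substituting N2 = 789 - 1.63N1 into the first: N1(1 - 0.264·1.63) = 308 - 0.264·789.
So N1* = 99.7/0.57 = 175, and then N2* = 789 - 1.63·175 = 504.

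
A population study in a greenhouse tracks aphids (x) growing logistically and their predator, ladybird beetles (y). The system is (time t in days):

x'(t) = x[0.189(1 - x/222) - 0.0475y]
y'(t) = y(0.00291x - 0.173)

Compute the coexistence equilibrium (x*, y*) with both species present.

From dy/dt = 0 with y > 0: 0.00291x* = 0.173, so x* = 59.5.
Substitute into dx/dt = 0: 0.189(1 - 59.5/222) = 0.0475y*.
The bracket is 0.732, giving y* = 0.138/0.0475 = 2.91.

x* ≈ 59.5, y* ≈ 2.91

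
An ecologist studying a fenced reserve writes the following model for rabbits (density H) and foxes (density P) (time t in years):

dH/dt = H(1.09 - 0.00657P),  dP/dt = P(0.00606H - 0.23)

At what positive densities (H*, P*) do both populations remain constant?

Set dP/dt = 0 with P > 0: 0.00606H - 0.23 = 0, so H* = 0.23/0.00606 = 38.
Set dH/dt = 0 with H > 0: 1.09 - 0.00657P = 0, so P* = 1.09/0.00657 = 166.

H* ≈ 38, P* ≈ 166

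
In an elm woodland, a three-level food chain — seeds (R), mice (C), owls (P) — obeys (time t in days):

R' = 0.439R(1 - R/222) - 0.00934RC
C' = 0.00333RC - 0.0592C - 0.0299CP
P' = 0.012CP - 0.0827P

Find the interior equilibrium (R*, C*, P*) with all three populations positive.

R* ≈ 189, C* ≈ 6.89, P* ≈ 19.1

From dP/dt = 0: 0.012C* = 0.0827, so C* = 6.89.
From dR/dt = 0: 0.439(1 - R*/222) = 0.00934·6.89, giving R* = 222·(1 - 0.147) = 189.
From dC/dt = 0: 0.00333·189 - 0.0592 = 0.0299P*, so P* = 0.572/0.0299 = 19.1.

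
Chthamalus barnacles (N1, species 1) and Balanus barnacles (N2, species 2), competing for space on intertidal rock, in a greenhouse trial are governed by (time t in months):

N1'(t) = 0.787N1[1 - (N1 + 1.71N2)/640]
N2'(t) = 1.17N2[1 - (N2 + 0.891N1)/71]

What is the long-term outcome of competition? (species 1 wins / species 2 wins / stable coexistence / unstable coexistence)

Compare the nullcline intercepts: K1/α12 = 640/1.71 = 374 > K2 = 71; K2/α21 = 71/0.891 = 79.7 < K1 = 640.
Since the inequalities point opposite ways, species 1 can invade but species 2 cannot.

species 1 excludes species 2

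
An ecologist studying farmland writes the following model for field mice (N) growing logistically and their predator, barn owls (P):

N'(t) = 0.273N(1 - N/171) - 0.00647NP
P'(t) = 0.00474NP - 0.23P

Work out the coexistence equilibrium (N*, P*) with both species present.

N* ≈ 48.5, P* ≈ 30.2

From dP/dt = 0 with P > 0: 0.00474N* = 0.23, so N* = 48.5.
Substitute into dN/dt = 0: 0.273(1 - 48.5/171) = 0.00647P*.
The bracket is 0.716, giving P* = 0.196/0.00647 = 30.2.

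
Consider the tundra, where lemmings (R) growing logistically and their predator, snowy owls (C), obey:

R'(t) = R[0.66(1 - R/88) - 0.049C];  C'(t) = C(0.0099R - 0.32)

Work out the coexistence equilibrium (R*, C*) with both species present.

From dC/dt = 0 with C > 0: 0.0099R* = 0.32, so R* = 32.3.
Substitute into dR/dt = 0: 0.66(1 - 32.3/88) = 0.049C*.
The bracket is 0.633, giving C* = 0.418/0.049 = 8.52.

R* ≈ 32.3, C* ≈ 8.52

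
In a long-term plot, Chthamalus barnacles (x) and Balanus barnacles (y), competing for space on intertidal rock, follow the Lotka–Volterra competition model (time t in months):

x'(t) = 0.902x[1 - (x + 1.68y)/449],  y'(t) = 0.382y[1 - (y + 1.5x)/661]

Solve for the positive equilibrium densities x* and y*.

x* ≈ 435, y* ≈ 8.22

Setting both brackets to zero gives the nullclines x + 1.68y = 449 and 1.5x + y = 661.
Substituting y = 661 - 1.5x into the first: x(1 - 1.68·1.5) = 449 - 1.68·661.
So x* = -661/-1.52 = 435, and then y* = 661 - 1.5·435 = 8.22.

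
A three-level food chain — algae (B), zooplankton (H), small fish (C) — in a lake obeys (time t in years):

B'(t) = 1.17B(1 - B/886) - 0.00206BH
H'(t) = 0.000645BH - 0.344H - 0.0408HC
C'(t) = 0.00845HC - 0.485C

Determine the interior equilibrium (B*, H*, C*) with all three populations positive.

From dC/dt = 0: 0.00845H* = 0.485, so H* = 57.4.
From dB/dt = 0: 1.17(1 - B*/886) = 0.00206·57.4, giving B* = 886·(1 - 0.101) = 796.
From dH/dt = 0: 0.000645·796 - 0.344 = 0.0408C*, so C* = 0.17/0.0408 = 4.16.

B* ≈ 796, H* ≈ 57.4, C* ≈ 4.16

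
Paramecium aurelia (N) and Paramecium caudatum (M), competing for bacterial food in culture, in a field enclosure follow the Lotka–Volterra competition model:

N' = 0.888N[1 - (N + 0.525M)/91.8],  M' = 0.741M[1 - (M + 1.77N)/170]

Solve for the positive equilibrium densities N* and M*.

N* ≈ 36, M* ≈ 106

Setting both brackets to zero gives the nullclines N + 0.525M = 91.8 and 1.77N + M = 170.
Substituting M = 170 - 1.77N into the first: N(1 - 0.525·1.77) = 91.8 - 0.525·170.
So N* = 2.55/0.0707 = 36, and then M* = 170 - 1.77·36 = 106.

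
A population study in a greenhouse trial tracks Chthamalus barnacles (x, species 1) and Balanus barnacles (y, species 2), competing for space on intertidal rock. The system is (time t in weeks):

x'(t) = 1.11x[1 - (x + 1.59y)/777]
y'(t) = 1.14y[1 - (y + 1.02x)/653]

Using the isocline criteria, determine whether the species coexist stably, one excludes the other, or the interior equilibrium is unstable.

unstable coexistence (outcome depends on initial conditions)

Compare the nullcline intercepts: K1/α12 = 777/1.59 = 489 < K2 = 653; K2/α21 = 653/1.02 = 640 < K1 = 777.
Since both are reversed, neither can invade when rare; the interior point is a saddle.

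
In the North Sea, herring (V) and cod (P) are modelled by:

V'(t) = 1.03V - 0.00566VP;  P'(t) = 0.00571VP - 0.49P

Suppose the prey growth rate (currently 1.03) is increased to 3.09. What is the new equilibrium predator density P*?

P* ≈ 546

At the interior fixed point, setting dV/dt = 0 with V > 0 fixes P* = (prey growth rate)/(VP coefficient) — independent of the other coefficients.
With the change, P* = 3.09/0.00566 = 546; it rises from 182.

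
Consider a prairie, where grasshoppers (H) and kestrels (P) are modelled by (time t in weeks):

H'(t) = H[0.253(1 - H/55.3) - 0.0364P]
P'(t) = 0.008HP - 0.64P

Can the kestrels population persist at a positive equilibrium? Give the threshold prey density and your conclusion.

The predator equation gives dP/dt > 0 only when H > 0.64/0.008 = 80.
Without the predator, H → K = 55.3. Since 55.3 < 80, the predator cannot invade.

Threshold H = 80; K < 80, so no, the predator goes extinct.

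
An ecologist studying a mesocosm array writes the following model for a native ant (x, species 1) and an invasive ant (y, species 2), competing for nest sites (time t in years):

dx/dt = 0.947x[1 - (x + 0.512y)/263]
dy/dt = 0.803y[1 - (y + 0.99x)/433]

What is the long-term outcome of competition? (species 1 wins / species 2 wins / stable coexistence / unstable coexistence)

stable coexistence

Compare the nullcline intercepts: K1/α12 = 263/0.512 = 514 > K2 = 433; K2/α21 = 433/0.99 = 437 > K1 = 263.
Since both inequalities hold, each species can invade when rare, so the interior equilibrium is stable.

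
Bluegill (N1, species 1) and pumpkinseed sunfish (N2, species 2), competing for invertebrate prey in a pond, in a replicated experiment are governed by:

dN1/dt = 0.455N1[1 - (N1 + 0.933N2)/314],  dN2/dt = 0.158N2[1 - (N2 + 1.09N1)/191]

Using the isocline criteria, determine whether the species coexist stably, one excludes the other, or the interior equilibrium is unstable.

species 1 excludes species 2

Compare the nullcline intercepts: K1/α12 = 314/0.933 = 337 > K2 = 191; K2/α21 = 191/1.09 = 175 < K1 = 314.
Since the inequalities point opposite ways, species 1 can invade but species 2 cannot.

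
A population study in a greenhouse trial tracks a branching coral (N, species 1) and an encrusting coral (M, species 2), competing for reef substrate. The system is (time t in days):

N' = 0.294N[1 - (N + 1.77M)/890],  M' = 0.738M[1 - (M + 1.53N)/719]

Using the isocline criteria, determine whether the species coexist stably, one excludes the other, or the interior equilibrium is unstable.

Compare the nullcline intercepts: K1/α12 = 890/1.77 = 503 < K2 = 719; K2/α21 = 719/1.53 = 470 < K1 = 890.
Since both are reversed, neither can invade when rare; the interior point is a saddle.

unstable coexistence (outcome depends on initial conditions)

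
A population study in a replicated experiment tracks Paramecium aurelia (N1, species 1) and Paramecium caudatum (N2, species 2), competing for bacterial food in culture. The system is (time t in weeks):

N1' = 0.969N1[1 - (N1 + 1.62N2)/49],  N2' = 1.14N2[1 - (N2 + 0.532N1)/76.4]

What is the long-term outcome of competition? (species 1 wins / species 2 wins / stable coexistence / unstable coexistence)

species 2 excludes species 1

Compare the nullcline intercepts: K1/α12 = 49/1.62 = 30.2 < K2 = 76.4; K2/α21 = 76.4/0.532 = 144 > K1 = 49.
Since the inequalities point opposite ways, species 2 can invade but species 1 cannot.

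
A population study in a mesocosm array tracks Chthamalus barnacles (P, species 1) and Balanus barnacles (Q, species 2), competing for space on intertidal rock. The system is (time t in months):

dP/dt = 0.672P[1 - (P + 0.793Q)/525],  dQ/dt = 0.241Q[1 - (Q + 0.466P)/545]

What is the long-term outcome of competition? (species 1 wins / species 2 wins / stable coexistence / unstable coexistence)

stable coexistence

Compare the nullcline intercepts: K1/α12 = 525/0.793 = 662 > K2 = 545; K2/α21 = 545/0.466 = 1170 > K1 = 525.
Since both inequalities hold, each species can invade when rare, so the interior equilibrium is stable.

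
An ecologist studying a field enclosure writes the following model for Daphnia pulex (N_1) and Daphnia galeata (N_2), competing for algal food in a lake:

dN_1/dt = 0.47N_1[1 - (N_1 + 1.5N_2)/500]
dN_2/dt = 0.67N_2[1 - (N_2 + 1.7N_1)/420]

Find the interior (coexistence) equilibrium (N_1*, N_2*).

Setting both brackets to zero gives the nullclines N_1 + 1.5N_2 = 500 and 1.7N_1 + N_2 = 420.
Substituting N_2 = 420 - 1.7N_1 into the first: N_1(1 - 1.5·1.7) = 500 - 1.5·420.
So N_1* = -130/-1.55 = 83.9, and then N_2* = 420 - 1.7·83.9 = 277.

N_1* ≈ 83.9, N_2* ≈ 277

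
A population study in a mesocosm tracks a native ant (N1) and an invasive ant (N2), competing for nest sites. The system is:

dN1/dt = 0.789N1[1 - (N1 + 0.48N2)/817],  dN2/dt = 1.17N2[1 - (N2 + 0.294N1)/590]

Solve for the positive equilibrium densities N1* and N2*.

Setting both brackets to zero gives the nullclines N1 + 0.48N2 = 817 and 0.294N1 + N2 = 590.
Substituting N2 = 590 - 0.294N1 into the first: N1(1 - 0.48·0.294) = 817 - 0.48·590.
So N1* = 534/0.859 = 622, and then N2* = 590 - 0.294·622 = 407.

N1* ≈ 622, N2* ≈ 407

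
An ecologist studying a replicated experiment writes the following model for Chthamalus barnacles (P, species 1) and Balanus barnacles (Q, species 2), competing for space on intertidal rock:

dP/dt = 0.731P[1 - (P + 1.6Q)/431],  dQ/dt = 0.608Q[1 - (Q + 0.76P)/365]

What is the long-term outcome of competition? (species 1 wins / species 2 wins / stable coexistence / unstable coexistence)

Compare the nullcline intercepts: K1/α12 = 431/1.6 = 269 < K2 = 365; K2/α21 = 365/0.76 = 480 > K1 = 431.
Since the inequalities point opposite ways, species 2 can invade but species 1 cannot.

species 2 excludes species 1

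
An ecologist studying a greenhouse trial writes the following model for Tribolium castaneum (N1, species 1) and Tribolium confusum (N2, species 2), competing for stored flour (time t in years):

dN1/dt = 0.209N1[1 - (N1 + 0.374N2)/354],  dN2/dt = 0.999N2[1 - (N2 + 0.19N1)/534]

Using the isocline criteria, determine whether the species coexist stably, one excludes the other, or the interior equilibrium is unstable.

Compare the nullcline intercepts: K1/α12 = 354/0.374 = 947 > K2 = 534; K2/α21 = 534/0.19 = 2810 > K1 = 354.
Since both inequalities hold, each species can invade when rare, so the interior equilibrium is stable.

stable coexistence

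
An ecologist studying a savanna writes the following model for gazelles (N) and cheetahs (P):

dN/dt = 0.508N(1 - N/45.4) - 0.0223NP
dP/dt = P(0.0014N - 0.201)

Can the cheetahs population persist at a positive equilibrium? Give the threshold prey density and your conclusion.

The predator equation gives dP/dt > 0 only when N > 0.201/0.0014 = 144.
Without the predator, N → K = 45.4. Since 45.4 < 144, the predator cannot invade.

Threshold N = 144; K < 144, so no, the predator goes extinct.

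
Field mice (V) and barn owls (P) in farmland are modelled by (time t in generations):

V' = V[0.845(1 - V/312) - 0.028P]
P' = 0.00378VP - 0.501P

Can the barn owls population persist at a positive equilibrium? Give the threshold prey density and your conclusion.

Threshold V = 133; K > 133, so yes, the predator persists.

The predator equation gives dP/dt > 0 only when V > 0.501/0.00378 = 133.
Without the predator, V → K = 312. Since 312 > 133, the predator can invade and persist.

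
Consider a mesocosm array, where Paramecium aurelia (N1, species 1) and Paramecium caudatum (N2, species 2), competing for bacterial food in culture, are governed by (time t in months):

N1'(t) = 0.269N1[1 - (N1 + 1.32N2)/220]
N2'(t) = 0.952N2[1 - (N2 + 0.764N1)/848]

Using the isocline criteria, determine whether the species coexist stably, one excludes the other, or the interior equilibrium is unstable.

species 2 excludes species 1

Compare the nullcline intercepts: K1/α12 = 220/1.32 = 167 < K2 = 848; K2/α21 = 848/0.764 = 1110 > K1 = 220.
Since the inequalities point opposite ways, species 2 can invade but species 1 cannot.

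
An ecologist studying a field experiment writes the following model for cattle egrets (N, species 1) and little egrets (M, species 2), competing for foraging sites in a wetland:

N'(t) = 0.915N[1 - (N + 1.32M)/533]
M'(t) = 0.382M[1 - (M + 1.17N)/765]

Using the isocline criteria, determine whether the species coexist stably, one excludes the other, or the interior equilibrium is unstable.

Compare the nullcline intercepts: K1/α12 = 533/1.32 = 404 < K2 = 765; K2/α21 = 765/1.17 = 654 > K1 = 533.
Since the inequalities point opposite ways, species 2 can invade but species 1 cannot.

species 2 excludes species 1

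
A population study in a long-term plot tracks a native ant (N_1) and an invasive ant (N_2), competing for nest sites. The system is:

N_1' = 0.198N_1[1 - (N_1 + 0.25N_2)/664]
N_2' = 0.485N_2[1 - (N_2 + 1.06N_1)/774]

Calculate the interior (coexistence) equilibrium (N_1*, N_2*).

N_1* ≈ 640, N_2* ≈ 95.5

Setting both brackets to zero gives the nullclines N_1 + 0.25N_2 = 664 and 1.06N_1 + N_2 = 774.
Substituting N_2 = 774 - 1.06N_1 into the first: N_1(1 - 0.25·1.06) = 664 - 0.25·774.
So N_1* = 470/0.735 = 640, and then N_2* = 774 - 1.06·640 = 95.5.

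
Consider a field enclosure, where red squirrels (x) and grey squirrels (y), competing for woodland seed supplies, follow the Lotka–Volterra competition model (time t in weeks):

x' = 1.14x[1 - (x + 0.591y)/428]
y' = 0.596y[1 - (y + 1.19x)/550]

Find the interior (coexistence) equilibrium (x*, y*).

x* ≈ 347, y* ≈ 137

Setting both brackets to zero gives the nullclines x + 0.591y = 428 and 1.19x + y = 550.
Substituting y = 550 - 1.19x into the first: x(1 - 0.591·1.19) = 428 - 0.591·550.
So x* = 103/0.297 = 347, and then y* = 550 - 1.19·347 = 137.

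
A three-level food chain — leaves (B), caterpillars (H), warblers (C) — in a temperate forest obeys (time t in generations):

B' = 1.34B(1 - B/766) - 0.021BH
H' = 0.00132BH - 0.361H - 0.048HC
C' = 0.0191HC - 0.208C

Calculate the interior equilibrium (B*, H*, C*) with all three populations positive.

B* ≈ 635, H* ≈ 10.9, C* ≈ 9.95

From dC/dt = 0: 0.0191H* = 0.208, so H* = 10.9.
From dB/dt = 0: 1.34(1 - B*/766) = 0.021·10.9, giving B* = 766·(1 - 0.171) = 635.
From dH/dt = 0: 0.00132·635 - 0.361 = 0.048C*, so C* = 0.478/0.048 = 9.95.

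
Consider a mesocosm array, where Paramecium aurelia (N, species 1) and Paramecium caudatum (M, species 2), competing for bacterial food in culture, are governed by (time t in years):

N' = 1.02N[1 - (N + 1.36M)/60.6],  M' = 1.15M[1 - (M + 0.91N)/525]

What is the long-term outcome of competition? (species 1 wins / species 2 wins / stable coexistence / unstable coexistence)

species 2 excludes species 1

Compare the nullcline intercepts: K1/α12 = 60.6/1.36 = 44.6 < K2 = 525; K2/α21 = 525/0.91 = 577 > K1 = 60.6.
Since the inequalities point opposite ways, species 2 can invade but species 1 cannot.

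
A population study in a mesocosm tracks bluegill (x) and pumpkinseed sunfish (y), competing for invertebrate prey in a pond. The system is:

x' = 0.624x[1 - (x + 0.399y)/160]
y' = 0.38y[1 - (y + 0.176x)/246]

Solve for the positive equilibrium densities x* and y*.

x* ≈ 66.5, y* ≈ 234

Setting both brackets to zero gives the nullclines x + 0.399y = 160 and 0.176x + y = 246.
Substituting y = 246 - 0.176x into the first: x(1 - 0.399·0.176) = 160 - 0.399·246.
So x* = 61.8/0.93 = 66.5, and then y* = 246 - 0.176·66.5 = 234.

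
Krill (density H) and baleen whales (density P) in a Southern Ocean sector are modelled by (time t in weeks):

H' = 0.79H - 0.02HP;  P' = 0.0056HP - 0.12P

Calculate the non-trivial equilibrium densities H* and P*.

Set dP/dt = 0 with P > 0: 0.0056H - 0.12 = 0, so H* = 0.12/0.0056 = 21.4.
Set dH/dt = 0 with H > 0: 0.79 - 0.02P = 0, so P* = 0.79/0.02 = 39.5.

H* ≈ 21.4, P* ≈ 39.5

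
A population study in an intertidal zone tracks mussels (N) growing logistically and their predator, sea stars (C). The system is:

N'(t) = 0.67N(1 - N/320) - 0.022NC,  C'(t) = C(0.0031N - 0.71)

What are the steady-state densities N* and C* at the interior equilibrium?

From dC/dt = 0 with C > 0: 0.0031N* = 0.71, so N* = 229.
Substitute into dN/dt = 0: 0.67(1 - 229/320) = 0.022C*.
The bracket is 0.284, giving C* = 0.19/0.022 = 8.66.

N* ≈ 229, C* ≈ 8.66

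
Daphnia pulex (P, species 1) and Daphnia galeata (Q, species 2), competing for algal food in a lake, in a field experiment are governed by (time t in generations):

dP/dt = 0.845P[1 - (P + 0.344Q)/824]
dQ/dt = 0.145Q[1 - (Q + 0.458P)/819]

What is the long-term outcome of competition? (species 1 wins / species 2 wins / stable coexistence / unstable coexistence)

stable coexistence

Compare the nullcline intercepts: K1/α12 = 824/0.344 = 2400 > K2 = 819; K2/α21 = 819/0.458 = 1790 > K1 = 824.
Since both inequalities hold, each species can invade when rare, so the interior equilibrium is stable.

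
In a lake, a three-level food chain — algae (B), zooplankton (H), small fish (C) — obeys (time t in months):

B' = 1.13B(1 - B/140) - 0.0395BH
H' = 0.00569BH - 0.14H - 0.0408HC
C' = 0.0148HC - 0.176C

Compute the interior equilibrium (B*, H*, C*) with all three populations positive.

B* ≈ 81.8, H* ≈ 11.9, C* ≈ 7.98

From dC/dt = 0: 0.0148H* = 0.176, so H* = 11.9.
From dB/dt = 0: 1.13(1 - B*/140) = 0.0395·11.9, giving B* = 140·(1 - 0.416) = 81.8.
From dH/dt = 0: 0.00569·81.8 - 0.14 = 0.0408C*, so C* = 0.325/0.0408 = 7.98.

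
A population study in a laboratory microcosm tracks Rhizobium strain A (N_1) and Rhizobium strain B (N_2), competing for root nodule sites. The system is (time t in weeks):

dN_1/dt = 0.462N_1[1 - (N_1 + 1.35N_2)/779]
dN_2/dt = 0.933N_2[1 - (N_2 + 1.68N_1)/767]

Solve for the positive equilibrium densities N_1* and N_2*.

Setting both brackets to zero gives the nullclines N_1 + 1.35N_2 = 779 and 1.68N_1 + N_2 = 767.
Substituting N_2 = 767 - 1.68N_1 into the first: N_1(1 - 1.35·1.68) = 779 - 1.35·767.
So N_1* = -256/-1.27 = 202, and then N_2* = 767 - 1.68·202 = 427.

N_1* ≈ 202, N_2* ≈ 427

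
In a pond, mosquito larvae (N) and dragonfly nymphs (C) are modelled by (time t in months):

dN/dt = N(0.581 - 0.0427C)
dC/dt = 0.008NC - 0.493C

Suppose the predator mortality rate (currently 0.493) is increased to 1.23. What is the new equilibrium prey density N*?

At the interior fixed point, setting dC/dt = 0 with C > 0 fixes N* = (predator death rate)/(NC coefficient) — independent of the other coefficients.
With the change, N* = 1.23/0.008 = 154; it rises from 61.6.

N* ≈ 154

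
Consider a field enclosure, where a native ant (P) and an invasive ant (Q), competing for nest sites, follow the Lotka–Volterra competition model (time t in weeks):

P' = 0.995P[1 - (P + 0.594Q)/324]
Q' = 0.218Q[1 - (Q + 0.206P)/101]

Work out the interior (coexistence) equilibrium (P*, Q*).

P* ≈ 301, Q* ≈ 39

Setting both brackets to zero gives the nullclines P + 0.594Q = 324 and 0.206P + Q = 101.
Substituting Q = 101 - 0.206P into the first: P(1 - 0.594·0.206) = 324 - 0.594·101.
So P* = 264/0.878 = 301, and then Q* = 101 - 0.206·301 = 39.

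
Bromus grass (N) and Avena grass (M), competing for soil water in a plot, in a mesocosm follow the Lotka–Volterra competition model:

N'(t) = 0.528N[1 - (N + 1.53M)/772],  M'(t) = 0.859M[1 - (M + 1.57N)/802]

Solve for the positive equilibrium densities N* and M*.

Setting both brackets to zero gives the nullclines N + 1.53M = 772 and 1.57N + M = 802.
Substituting M = 802 - 1.57N into the first: N(1 - 1.53·1.57) = 772 - 1.53·802.
So N* = -455/-1.4 = 325, and then M* = 802 - 1.57·325 = 292.

N* ≈ 325, M* ≈ 292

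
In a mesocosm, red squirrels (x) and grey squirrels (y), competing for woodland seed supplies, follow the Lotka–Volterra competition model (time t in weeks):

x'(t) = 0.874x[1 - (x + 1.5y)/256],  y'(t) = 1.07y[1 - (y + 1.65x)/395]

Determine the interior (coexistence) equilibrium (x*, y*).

Setting both brackets to zero gives the nullclines x + 1.5y = 256 and 1.65x + y = 395.
Substituting y = 395 - 1.65x into the first: x(1 - 1.5·1.65) = 256 - 1.5·395.
So x* = -336/-1.47 = 228, and then y* = 395 - 1.65·228 = 18.6.

x* ≈ 228, y* ≈ 18.6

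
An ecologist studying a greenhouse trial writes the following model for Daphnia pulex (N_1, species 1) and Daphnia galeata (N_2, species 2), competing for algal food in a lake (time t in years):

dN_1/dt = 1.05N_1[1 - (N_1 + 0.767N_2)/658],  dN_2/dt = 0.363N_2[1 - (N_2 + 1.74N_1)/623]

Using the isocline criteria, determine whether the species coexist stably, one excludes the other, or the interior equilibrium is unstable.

species 1 excludes species 2

Compare the nullcline intercepts: K1/α12 = 658/0.767 = 858 > K2 = 623; K2/α21 = 623/1.74 = 358 < K1 = 658.
Since the inequalities point opposite ways, species 1 can invade but species 2 cannot.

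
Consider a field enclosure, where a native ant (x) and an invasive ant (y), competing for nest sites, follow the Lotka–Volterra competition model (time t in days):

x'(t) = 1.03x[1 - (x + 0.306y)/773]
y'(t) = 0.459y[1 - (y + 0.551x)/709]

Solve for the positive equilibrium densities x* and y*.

Setting both brackets to zero gives the nullclines x + 0.306y = 773 and 0.551x + y = 709.
Substituting y = 709 - 0.551x into the first: x(1 - 0.306·0.551) = 773 - 0.306·709.
So x* = 556/0.831 = 669, and then y* = 709 - 0.551·669 = 340.

x* ≈ 669, y* ≈ 340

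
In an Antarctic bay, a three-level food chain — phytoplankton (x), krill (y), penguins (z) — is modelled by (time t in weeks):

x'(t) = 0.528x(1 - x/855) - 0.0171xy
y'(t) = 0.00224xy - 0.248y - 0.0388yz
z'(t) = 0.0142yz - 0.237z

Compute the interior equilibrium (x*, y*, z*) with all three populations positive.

x* ≈ 393, y* ≈ 16.7, z* ≈ 16.3

From dz/dt = 0: 0.0142y* = 0.237, so y* = 16.7.
From dx/dt = 0: 0.528(1 - x*/855) = 0.0171·16.7, giving x* = 855·(1 - 0.541) = 393.
From dy/dt = 0: 0.00224·393 - 0.248 = 0.0388z*, so z* = 0.632/0.0388 = 16.3.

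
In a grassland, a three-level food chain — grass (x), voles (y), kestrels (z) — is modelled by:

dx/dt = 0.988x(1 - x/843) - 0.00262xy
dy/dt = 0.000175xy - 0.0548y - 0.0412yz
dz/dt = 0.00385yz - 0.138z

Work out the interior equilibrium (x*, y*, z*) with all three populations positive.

From dz/dt = 0: 0.00385y* = 0.138, so y* = 35.8.
From dx/dt = 0: 0.988(1 - x*/843) = 0.00262·35.8, giving x* = 843·(1 - 0.0951) = 763.
From dy/dt = 0: 0.000175·763 - 0.0548 = 0.0412z*, so z* = 0.0787/0.0412 = 1.91.

x* ≈ 763, y* ≈ 35.8, z* ≈ 1.91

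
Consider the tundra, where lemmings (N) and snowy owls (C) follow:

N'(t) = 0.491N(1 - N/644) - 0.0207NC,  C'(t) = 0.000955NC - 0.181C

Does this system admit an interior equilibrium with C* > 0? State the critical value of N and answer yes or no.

The predator equation gives dC/dt > 0 only when N > 0.181/0.000955 = 190.
Without the predator, N → K = 644. Since 644 > 190, the predator can invade and persist.

Threshold N = 190; K > 190, so yes, the predator persists.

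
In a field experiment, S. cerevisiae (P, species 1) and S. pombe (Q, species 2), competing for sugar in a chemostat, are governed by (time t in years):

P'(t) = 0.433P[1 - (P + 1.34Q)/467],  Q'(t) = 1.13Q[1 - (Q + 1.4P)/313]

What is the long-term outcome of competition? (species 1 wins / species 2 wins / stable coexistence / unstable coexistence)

species 1 excludes species 2

Compare the nullcline intercepts: K1/α12 = 467/1.34 = 349 > K2 = 313; K2/α21 = 313/1.4 = 224 < K1 = 467.
Since the inequalities point opposite ways, species 1 can invade but species 2 cannot.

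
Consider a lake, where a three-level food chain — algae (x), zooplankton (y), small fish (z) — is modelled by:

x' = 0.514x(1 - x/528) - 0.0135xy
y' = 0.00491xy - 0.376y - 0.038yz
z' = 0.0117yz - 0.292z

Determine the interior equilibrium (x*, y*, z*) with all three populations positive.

x* ≈ 182, y* ≈ 25, z* ≈ 13.6

From dz/dt = 0: 0.0117y* = 0.292, so y* = 25.
From dx/dt = 0: 0.514(1 - x*/528) = 0.0135·25, giving x* = 528·(1 - 0.655) = 182.
From dy/dt = 0: 0.00491·182 - 0.376 = 0.038z*, so z* = 0.517/0.038 = 13.6.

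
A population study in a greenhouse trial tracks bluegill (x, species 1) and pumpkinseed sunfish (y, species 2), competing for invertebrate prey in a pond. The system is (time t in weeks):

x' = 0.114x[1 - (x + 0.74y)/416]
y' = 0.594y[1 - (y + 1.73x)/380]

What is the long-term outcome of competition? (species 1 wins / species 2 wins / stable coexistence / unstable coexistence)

Compare the nullcline intercepts: K1/α12 = 416/0.74 = 562 > K2 = 380; K2/α21 = 380/1.73 = 220 < K1 = 416.
Since the inequalities point opposite ways, species 1 can invade but species 2 cannot.

species 1 excludes species 2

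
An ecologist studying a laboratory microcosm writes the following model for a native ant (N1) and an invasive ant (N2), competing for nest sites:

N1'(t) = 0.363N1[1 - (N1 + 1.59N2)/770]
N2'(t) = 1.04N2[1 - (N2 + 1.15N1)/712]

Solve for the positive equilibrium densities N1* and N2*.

N1* ≈ 437, N2* ≈ 209

Setting both brackets to zero gives the nullclines N1 + 1.59N2 = 770 and 1.15N1 + N2 = 712.
Substituting N2 = 712 - 1.15N1 into the first: N1(1 - 1.59·1.15) = 770 - 1.59·712.
So N1* = -362/-0.829 = 437, and then N2* = 712 - 1.15·437 = 209.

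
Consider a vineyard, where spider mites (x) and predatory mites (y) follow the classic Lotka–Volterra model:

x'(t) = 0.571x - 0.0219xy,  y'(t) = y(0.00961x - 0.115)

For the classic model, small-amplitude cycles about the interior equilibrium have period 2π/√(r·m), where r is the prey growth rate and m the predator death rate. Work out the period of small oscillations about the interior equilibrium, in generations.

T ≈ 24.5 generations

Here r = 0.571 and m = 0.115, so r·m = 0.0657.
ω = √0.0657 = 0.256 per generation, hence T = 2π/ω ≈ 24.5 generations.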